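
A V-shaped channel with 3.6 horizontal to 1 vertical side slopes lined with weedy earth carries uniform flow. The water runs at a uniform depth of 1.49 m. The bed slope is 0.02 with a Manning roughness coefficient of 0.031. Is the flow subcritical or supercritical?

For a triangular section with side slope z = 3.6: A = zy² = 3.6×1.49² = 7.992 m²; P = 2y√(1+z²) = 2×1.49×3.736 = 11.13 m.
Hydraulic radius R = A/P = 7.992/11.13 = 0.7178 m.
V = (1/n) R^(2/3) √S = (1/0.031) × 0.7178^(2/3) × √0.02 = 3.657 m/s. Hydraulic depth D_h = A/T = 7.992/10.73 = 0.745 m.
Froude number Fr = V/√(g·D_h) = 3.657/√(9.81×0.745) = 1.35, which is greater than 1, so the flow is supercritical.

supercritical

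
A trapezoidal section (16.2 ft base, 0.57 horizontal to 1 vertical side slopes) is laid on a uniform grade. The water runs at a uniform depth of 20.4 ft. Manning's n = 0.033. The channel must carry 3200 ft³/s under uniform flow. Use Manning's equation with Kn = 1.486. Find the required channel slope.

With bottom width b = 16.2 ft and side slope z = 0.57: A = (b + zy)y = (16.2 + 0.57×20.4)×20.4 = 567.7 ft²; P = b + 2y√(1+z²) = 16.2 + 2×20.4×1.151 = 63.16 ft.
Hydraulic radius R = A/P = 567.7/63.16 = 8.988 ft.
From Manning's equation, S = [nQ / (1.486 A R^(2/3))]² = [0.033 × 3200 / (1.486 × 567.7 × 8.988^(2/3))]² = 0.000839.

S = 0.000839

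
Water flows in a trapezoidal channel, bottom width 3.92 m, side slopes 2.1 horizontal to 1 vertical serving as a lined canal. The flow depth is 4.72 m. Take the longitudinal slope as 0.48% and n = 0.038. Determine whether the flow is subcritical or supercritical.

subcritical

With bottom width b = 3.92 m and side slope z = 2.1: A = (b + zy)y = (3.92 + 2.1×4.72)×4.72 = 65.29 m²; P = b + 2y√(1+z²) = 3.92 + 2×4.72×2.326 = 25.88 m.
Hydraulic radius R = A/P = 65.29/25.88 = 2.523 m.
V = (1/n) R^(2/3) √S = (1/0.038) × 2.523^(2/3) × √0.0048 = 3.379 m/s. Hydraulic depth D_h = A/T = 65.29/23.74 = 2.75 m.
Froude number Fr = V/√(g·D_h) = 3.379/√(9.81×2.75) = 0.651, which is less than 1, so the flow is subcritical.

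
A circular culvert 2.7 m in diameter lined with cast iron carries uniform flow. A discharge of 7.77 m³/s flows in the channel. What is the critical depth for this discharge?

y_c = 1.23 m

At critical depth, Q² T / (g A³) = 1, i.e. A³/T = Q²/g = 7.77²/9.81 = 6.154.
At y = 1.04 m: A³/T = 3.198 — short.
At y = 1.23 m: A³/T = 6.088 — close enough.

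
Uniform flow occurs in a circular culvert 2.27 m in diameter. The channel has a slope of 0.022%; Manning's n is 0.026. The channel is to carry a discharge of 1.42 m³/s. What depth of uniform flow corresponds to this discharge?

y_n = 1.68 m

Manning's equation rearranged: A R^(2/3) = nQ / (1·√S) = 0.026 × 1.42 / (√0.00022) = 2.489.
At y = 1.99 m: A R^(2/3) = 2.918 — over.
At y = 1.39 m: A R^(2/3) = 1.922 — short.
At y = 1.68 m: A R^(2/3) = 2.49 — close enough.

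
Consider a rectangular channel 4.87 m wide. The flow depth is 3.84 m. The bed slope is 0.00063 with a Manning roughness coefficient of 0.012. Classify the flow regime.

subcritical

Flow area A = b·y = 4.87 × 3.84 = 18.7 m². Wetted perimeter P = b + 2y = 4.87 + 2×3.84 = 12.55 m.
Hydraulic radius R = A/P = 18.7/12.55 = 1.49 m.
V = (1/n) R^(2/3) √S = (1/0.012) × 1.49^(2/3) × √0.00063 = 2.729 m/s. Hydraulic depth D_h = A/T = 18.7/4.87 = 3.84 m.
Froude number Fr = V/√(g·D_h) = 2.729/√(9.81×3.84) = 0.445, which is less than 1, so the flow is subcritical.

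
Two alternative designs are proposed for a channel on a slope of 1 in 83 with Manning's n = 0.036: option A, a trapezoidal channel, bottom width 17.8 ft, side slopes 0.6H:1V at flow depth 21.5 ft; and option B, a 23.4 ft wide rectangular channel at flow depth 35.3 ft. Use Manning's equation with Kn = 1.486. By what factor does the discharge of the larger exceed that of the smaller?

Channel A: With bottom width b = 17.8 ft and side slope z = 0.6: A = (b + zy)y = (17.8 + 0.6×21.5)×21.5 = 660.1 ft²; P = b + 2y√(1+z²) = 17.8 + 2×21.5×1.166 = 67.95 ft. Hydraulic radius R = A/P = 660.1/67.95 = 9.714 ft. Q_A = (1.486/0.036)·660.1·9.714^(2/3)·√0.01205 = 13620 ft³/s.
Channel B: Flow area A = b·y = 23.4 × 35.3 = 826 ft². Wetted perimeter P = b + 2y = 23.4 + 2×35.3 = 94 ft. Hydraulic radius R = A/P = 826/94 = 8.787 ft. Q_B = (1.486/0.036)·826·8.787^(2/3)·√0.01205 = 15940 ft³/s.
The larger discharge is 15940 ft³/s and the smaller is 13620 ft³/s; the ratio is 1.17.

1.17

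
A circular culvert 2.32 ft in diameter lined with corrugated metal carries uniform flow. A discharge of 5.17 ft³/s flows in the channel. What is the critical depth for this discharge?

At critical depth, Q² T / (g A³) = 1, i.e. A³/T = Q²/g = 5.17²/32.2 = 0.8301.
Try y = 0.853 ft: A³/T = 1.253 — high.
Try y = 0.767 ft: A³/T = 0.8312 — close enough.

y_c = 0.767 ft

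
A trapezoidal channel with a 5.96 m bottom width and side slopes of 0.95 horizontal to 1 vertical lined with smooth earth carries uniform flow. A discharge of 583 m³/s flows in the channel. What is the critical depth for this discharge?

At critical depth, Q² T / (g A³) = 1, i.e. A³/T = Q²/g = 583²/9.81 = 34650.
Try y = 7.86 m: A³/T = 56260 — too large.
Try y = 6.21 m: A³/T = 22490 — too small.
Try y = 6.95 m: A³/T = 34730 — close enough.

y_c = 6.95 m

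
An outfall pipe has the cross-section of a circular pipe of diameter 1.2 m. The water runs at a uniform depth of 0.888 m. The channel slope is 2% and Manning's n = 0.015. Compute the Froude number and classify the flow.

For a circular section of diameter D = 1.2 m at depth y = 0.888 m, the central angle is θ = 2 arccos(1 − 2y/D) = 4.143 rad. Then A = (D²/8)(θ − sin θ) = 0.8973 m² and P = Dθ/2 = 2.486 m.
Hydraulic radius R = A/P = 0.8973/2.486 = 0.361 m.
V = (1/n) R^(2/3) √S = (1/0.015) × 0.361^(2/3) × √0.02 = 4.78 m/s. Hydraulic depth D_h = A/T = 0.8973/1.053 = 0.8524 m.
Froude number Fr = V/√(g·D_h) = 4.78/√(9.81×0.8524) = 1.65, which is greater than 1, so the flow is supercritical.

supercritical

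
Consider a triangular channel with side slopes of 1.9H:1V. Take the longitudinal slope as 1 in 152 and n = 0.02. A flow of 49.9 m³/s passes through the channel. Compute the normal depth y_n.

Manning's equation rearranged: A R^(2/3) = nQ / (1·√S) = 0.02 × 49.9 / (√0.006579) = 12.3.
Try y = 2.19 m: A R^(2/3) = 8.923 — short.
Try y = 2.69 m: A R^(2/3) = 15.44 — over.
Try y = 2.47 m: A R^(2/3) = 12.3 — close enough.

y_n = 2.47 m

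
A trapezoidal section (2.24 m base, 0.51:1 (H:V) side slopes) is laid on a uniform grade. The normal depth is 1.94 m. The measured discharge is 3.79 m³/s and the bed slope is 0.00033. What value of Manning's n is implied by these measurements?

n = 0.029

With bottom width b = 2.24 m and side slope z = 0.51: A = (b + zy)y = (2.24 + 0.51×1.94)×1.94 = 6.265 m²; P = b + 2y√(1+z²) = 2.24 + 2×1.94×1.123 = 6.595 m.
Hydraulic radius R = A/P = 6.265/6.595 = 0.9499 m.
Rearranging Manning's equation: n = (1/Q) A R^(2/3) S^(1/2) = (1/3.79) × 6.265 × 0.9499^(2/3) × √0.00033 = 0.029.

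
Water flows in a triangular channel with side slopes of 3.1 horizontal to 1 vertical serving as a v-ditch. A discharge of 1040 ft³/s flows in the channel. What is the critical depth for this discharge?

At critical depth, Q² T / (g A³) = 1, i.e. A³/T = Q²/g = 1040²/32.2 = 33590.
Try y = 5.17 ft: A³/T = 17750 — too small.
Try y = 5.87 ft: A³/T = 33490 — ≈ 33590.

y_c = 5.87 ft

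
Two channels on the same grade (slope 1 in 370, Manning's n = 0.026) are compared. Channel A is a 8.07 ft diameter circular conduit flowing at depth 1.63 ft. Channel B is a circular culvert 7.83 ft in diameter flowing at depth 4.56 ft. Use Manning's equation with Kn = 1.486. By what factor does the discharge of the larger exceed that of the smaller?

Channel A: For a circular section of diameter D = 8.07 ft at depth y = 1.63 ft, the central angle is θ = 2 arccos(1 − 2y/D) = 1.864 rad. Then A = (D²/8)(θ − sin θ) = 7.386 ft² and P = Dθ/2 = 7.523 ft. Hydraulic radius R = A/P = 7.386/7.523 = 0.9818 ft. Q_A = (1.486/0.026)·7.386·0.9818^(2/3)·√0.002703 = 21.68 ft³/s.
Channel B: For a circular section of diameter D = 7.83 ft at depth y = 4.56 ft, the central angle is θ = 2 arccos(1 − 2y/D) = 3.473 rad. Then A = (D²/8)(θ − sin θ) = 29.1 ft² and P = Dθ/2 = 13.6 ft. Hydraulic radius R = A/P = 29.1/13.6 = 2.141 ft. Q_B = (1.486/0.026)·29.1·2.141^(2/3)·√0.002703 = 143.6 ft³/s.
The larger discharge is 143.6 ft³/s and the smaller is 21.68 ft³/s; the ratio is 6.63.

6.63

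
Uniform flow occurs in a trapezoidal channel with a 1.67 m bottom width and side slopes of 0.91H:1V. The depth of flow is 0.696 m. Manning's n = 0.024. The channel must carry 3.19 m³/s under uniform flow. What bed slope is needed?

With bottom width b = 1.67 m and side slope z = 0.91: A = (b + zy)y = (1.67 + 0.91×0.696)×0.696 = 1.603 m²; P = b + 2y√(1+z²) = 1.67 + 2×0.696×1.352 = 3.552 m.
Hydraulic radius R = A/P = 1.603/3.552 = 0.4513 m.
From Manning's equation, S = [nQ / (1 A R^(2/3))]² = [0.024 × 3.19 / (1 × 1.603 × 0.4513^(2/3))]² = 0.00659.

S = 0.00659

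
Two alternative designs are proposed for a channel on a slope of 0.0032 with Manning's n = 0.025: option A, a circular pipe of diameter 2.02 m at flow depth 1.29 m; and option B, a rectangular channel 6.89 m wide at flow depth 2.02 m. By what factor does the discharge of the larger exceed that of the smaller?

Channel A: For a circular section of diameter D = 2.02 m at depth y = 1.29 m, the central angle is θ = 2 arccos(1 − 2y/D) = 3.703 rad. Then A = (D²/8)(θ − sin θ) = 2.161 m² and P = Dθ/2 = 3.74 m. Hydraulic radius R = A/P = 2.161/3.74 = 0.5776 m. Q_A = (1/0.025)·2.161·0.5776^(2/3)·√0.0032 = 3.391 m³/s.
Channel B: Flow area A = b·y = 6.89 × 2.02 = 13.92 m². Wetted perimeter P = b + 2y = 6.89 + 2×2.02 = 10.93 m. Hydraulic radius R = A/P = 13.92/10.93 = 1.273 m. Q_B = (1/0.025)·13.92·1.273^(2/3)·√0.0032 = 37 m³/s.
The larger discharge is 37 m³/s and the smaller is 3.391 m³/s; the ratio is 10.9.

10.9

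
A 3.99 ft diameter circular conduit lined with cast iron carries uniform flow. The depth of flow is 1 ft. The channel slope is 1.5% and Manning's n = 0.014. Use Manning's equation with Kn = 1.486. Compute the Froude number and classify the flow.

supercritical

For a circular section of diameter D = 3.99 ft at depth y = 1 ft, the central angle is θ = 2 arccos(1 − 2y/D) = 2.097 rad. Then A = (D²/8)(θ − sin θ) = 2.453 ft² and P = Dθ/2 = 4.184 ft.
Hydraulic radius R = A/P = 2.453/4.184 = 0.5863 ft.
V = (1.486/n) R^(2/3) √S = (1.486/0.014) × 0.5863^(2/3) × √0.015 = 9.106 ft/s. Hydraulic depth D_h = A/T = 2.453/3.458 = 0.7093 ft.
Froude number Fr = V/√(g·D_h) = 9.106/√(32.2×0.7093) = 1.91, which is greater than 1, so the flow is supercritical.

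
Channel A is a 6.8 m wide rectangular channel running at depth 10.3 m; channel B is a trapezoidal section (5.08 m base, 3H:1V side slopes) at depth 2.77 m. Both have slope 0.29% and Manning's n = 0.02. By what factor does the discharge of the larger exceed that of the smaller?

Channel A: Flow area A = b·y = 6.8 × 10.3 = 70.04 m². Wetted perimeter P = b + 2y = 6.8 + 2×10.3 = 27.4 m. Hydraulic radius R = A/P = 70.04/27.4 = 2.556 m. Q_A = (1/0.02)·70.04·2.556^(2/3)·√0.0029 = 352.6 m³/s.
Channel B: With bottom width b = 5.08 m and side slope z = 3: A = (b + zy)y = (5.08 + 3×2.77)×2.77 = 37.09 m²; P = b + 2y√(1+z²) = 5.08 + 2×2.77×3.162 = 22.6 m. Hydraulic radius R = A/P = 37.09/22.6 = 1.641 m. Q_B = (1/0.02)·37.09·1.641^(2/3)·√0.0029 = 139 m³/s.
The larger discharge is 352.6 m³/s and the smaller is 139 m³/s; the ratio is 2.54.

2.54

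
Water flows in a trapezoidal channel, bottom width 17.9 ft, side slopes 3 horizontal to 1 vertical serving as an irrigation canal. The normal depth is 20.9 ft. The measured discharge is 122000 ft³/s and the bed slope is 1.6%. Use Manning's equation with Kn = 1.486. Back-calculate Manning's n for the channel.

n = 0.013

With bottom width b = 17.9 ft and side slope z = 3: A = (b + zy)y = (17.9 + 3×20.9)×20.9 = 1685 ft²; P = b + 2y√(1+z²) = 17.9 + 2×20.9×3.162 = 150.1 ft.
Hydraulic radius R = A/P = 1685/150.1 = 11.22 ft.
Rearranging Manning's equation: n = (1.486/Q) A R^(2/3) S^(1/2) = (1.486/122000) × 1685 × 11.22^(2/3) × √0.016 = 0.013.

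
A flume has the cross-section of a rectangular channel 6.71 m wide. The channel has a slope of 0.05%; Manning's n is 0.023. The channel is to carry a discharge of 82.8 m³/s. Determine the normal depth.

y_n = 7.29 m

Manning's equation rearranged: A R^(2/3) = nQ / (1·√S) = 0.023 × 82.8 / (√0.0005) = 85.17.
Trying y = 9.03 m: A R^(2/3) = 110 — high.
Trying y = 5.68 m: A R^(2/3) = 62.68 — low.
Trying y = 7.29 m: A R^(2/3) = 85.17 — matches.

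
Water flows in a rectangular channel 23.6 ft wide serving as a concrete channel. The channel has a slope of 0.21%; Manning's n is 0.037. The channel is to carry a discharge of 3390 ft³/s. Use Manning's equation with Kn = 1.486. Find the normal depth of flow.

Manning's equation rearranged: A R^(2/3) = nQ / (1.486·√S) = 0.037 × 3390 / (1.486 × √0.0021) = 1842.
At y = 15.2 ft: A R^(2/3) = 1268 — short.
At y = 25 ft: A R^(2/3) = 2363 — over.
At y = 20.4 ft: A R^(2/3) = 1841 — matches.

y_n = 20.4 ft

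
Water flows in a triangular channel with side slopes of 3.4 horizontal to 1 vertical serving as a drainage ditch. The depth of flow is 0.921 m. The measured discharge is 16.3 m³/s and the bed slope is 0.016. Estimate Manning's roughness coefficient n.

For a triangular section with side slope z = 3.4: A = zy² = 3.4×0.921² = 2.884 m²; P = 2y√(1+z²) = 2×0.921×3.544 = 6.528 m.
Hydraulic radius R = A/P = 2.884/6.528 = 0.4418 m.
Rearranging Manning's equation: n = (1/Q) A R^(2/3) S^(1/2) = (1/16.3) × 2.884 × 0.4418^(2/3) × √0.016 = 0.013.

n = 0.013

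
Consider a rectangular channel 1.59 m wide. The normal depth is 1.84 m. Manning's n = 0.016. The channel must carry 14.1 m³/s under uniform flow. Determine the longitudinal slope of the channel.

S = 0.013

Flow area A = b·y = 1.59 × 1.84 = 2.926 m². Wetted perimeter P = b + 2y = 1.59 + 2×1.84 = 5.27 m.
Hydraulic radius R = A/P = 2.926/5.27 = 0.5551 m.
From Manning's equation, S = [nQ / (1 A R^(2/3))]² = [0.016 × 14.1 / (1 × 2.926 × 0.5551^(2/3))]² = 0.013.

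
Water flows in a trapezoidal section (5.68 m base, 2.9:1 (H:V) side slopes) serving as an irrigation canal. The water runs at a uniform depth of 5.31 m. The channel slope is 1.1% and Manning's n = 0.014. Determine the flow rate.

With bottom width b = 5.68 m and side slope z = 2.9: A = (b + zy)y = (5.68 + 2.9×5.31)×5.31 = 111.9 m²; P = b + 2y√(1+z²) = 5.68 + 2×5.31×3.068 = 38.26 m.
Hydraulic radius R = A/P = 111.9/38.26 = 2.926 m.
Manning's equation: Q = (1/n) A R^(2/3) S^(1/2) = (1/0.014) × 111.9 × 2.926^(2/3) × 0.011^(1/2) = 1720 m³/s.

Q = 1720 m³/s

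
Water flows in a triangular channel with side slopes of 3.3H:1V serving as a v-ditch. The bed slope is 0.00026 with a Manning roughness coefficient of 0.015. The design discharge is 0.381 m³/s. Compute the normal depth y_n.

Manning's equation rearranged: A R^(2/3) = nQ / (1·√S) = 0.015 × 0.381 / (√0.00026) = 0.3544.
At y = 0.648 m: A R^(2/3) = 0.6348 — too large.
At y = 0.383 m: A R^(2/3) = 0.1562 — too small.
At y = 0.521 m: A R^(2/3) = 0.3548 — ≈ 0.3544.

y_n = 0.521 m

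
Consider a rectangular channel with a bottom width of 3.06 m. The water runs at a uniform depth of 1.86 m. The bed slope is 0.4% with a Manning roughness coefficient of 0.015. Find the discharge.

Q = 21.4 m³/s

Flow area A = b·y = 3.06 × 1.86 = 5.692 m². Wetted perimeter P = b + 2y = 3.06 + 2×1.86 = 6.78 m.
Hydraulic radius R = A/P = 5.692/6.78 = 0.8395 m.
Manning's equation: Q = (1/n) A R^(2/3) S^(1/2) = (1/0.015) × 5.692 × 0.8395^(2/3) × 0.004^(1/2) = 21.4 m³/s.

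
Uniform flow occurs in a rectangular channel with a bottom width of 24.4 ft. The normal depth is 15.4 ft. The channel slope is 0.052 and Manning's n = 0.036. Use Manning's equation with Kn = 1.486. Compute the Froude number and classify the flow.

Flow area A = b·y = 24.4 × 15.4 = 375.8 ft². Wetted perimeter P = b + 2y = 24.4 + 2×15.4 = 55.2 ft.
Hydraulic radius R = A/P = 375.8/55.2 = 6.807 ft.
V = (1.486/n) R^(2/3) √S = (1.486/0.036) × 6.807^(2/3) × √0.052 = 33.81 ft/s. Hydraulic depth D_h = A/T = 375.8/24.4 = 15.4 ft.
Froude number Fr = V/√(g·D_h) = 33.81/√(32.2×15.4) = 1.52, which is greater than 1, so the flow is supercritical.

supercritical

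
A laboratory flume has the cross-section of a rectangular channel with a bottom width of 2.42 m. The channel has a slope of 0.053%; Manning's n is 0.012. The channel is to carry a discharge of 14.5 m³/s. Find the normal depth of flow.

Manning's equation rearranged: A R^(2/3) = nQ / (1·√S) = 0.012 × 14.5 / (√0.00053) = 7.558.
Try y = 3.83 m: A R^(2/3) = 8.764 — over.
Try y = 2.9 m: A R^(2/3) = 6.316 — short.
Try y = 3.37 m: A R^(2/3) = 7.548 — ≈ 7.558.

y_n = 3.37 m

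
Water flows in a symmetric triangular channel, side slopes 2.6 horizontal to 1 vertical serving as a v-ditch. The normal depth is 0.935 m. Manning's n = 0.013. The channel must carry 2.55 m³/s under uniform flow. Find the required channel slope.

S = 0.000643

For a triangular section with side slope z = 2.6: A = zy² = 2.6×0.935² = 2.273 m²; P = 2y√(1+z²) = 2×0.935×2.786 = 5.209 m.
Hydraulic radius R = A/P = 2.273/5.209 = 0.4363 m.
From Manning's equation, S = [nQ / (1 A R^(2/3))]² = [0.013 × 2.55 / (1 × 2.273 × 0.4363^(2/3))]² = 0.000643.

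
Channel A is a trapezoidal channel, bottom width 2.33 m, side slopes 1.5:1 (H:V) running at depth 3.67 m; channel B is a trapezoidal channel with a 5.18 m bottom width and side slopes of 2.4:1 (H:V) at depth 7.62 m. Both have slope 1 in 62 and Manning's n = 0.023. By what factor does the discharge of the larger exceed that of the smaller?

Channel A: With bottom width b = 2.33 m and side slope z = 1.5: A = (b + zy)y = (2.33 + 1.5×3.67)×3.67 = 28.75 m²; P = b + 2y√(1+z²) = 2.33 + 2×3.67×1.803 = 15.56 m. Hydraulic radius R = A/P = 28.75/15.56 = 1.848 m. Q_A = (1/0.023)·28.75·1.848^(2/3)·√0.01613 = 239.1 m³/s.
Channel B: With bottom width b = 5.18 m and side slope z = 2.4: A = (b + zy)y = (5.18 + 2.4×7.62)×7.62 = 178.8 m²; P = b + 2y√(1+z²) = 5.18 + 2×7.62×2.6 = 44.8 m. Hydraulic radius R = A/P = 178.8/44.8 = 3.991 m. Q_B = (1/0.023)·178.8·3.991^(2/3)·√0.01613 = 2485 m³/s.
The larger discharge is 2485 m³/s and the smaller is 239.1 m³/s; the ratio is 10.4.

10.4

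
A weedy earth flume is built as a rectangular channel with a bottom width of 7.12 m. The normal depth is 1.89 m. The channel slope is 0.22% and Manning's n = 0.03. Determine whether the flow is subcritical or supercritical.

subcritical

Flow area A = b·y = 7.12 × 1.89 = 13.46 m². Wetted perimeter P = b + 2y = 7.12 + 2×1.89 = 10.9 m.
Hydraulic radius R = A/P = 13.46/10.9 = 1.235 m.
V = (1/n) R^(2/3) √S = (1/0.03) × 1.235^(2/3) × √0.0022 = 1.799 m/s. Hydraulic depth D_h = A/T = 13.46/7.12 = 1.89 m.
Froude number Fr = V/√(g·D_h) = 1.799/√(9.81×1.89) = 0.418, which is less than 1, so the flow is subcritical.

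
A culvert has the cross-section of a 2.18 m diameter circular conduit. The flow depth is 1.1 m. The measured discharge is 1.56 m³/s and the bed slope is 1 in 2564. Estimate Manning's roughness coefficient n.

For a circular section of diameter D = 2.18 m at depth y = 1.1 m, the central angle is θ = 2 arccos(1 − 2y/D) = 3.16 rad. Then A = (D²/8)(θ − sin θ) = 1.888 m² and P = Dθ/2 = 3.444 m.
Hydraulic radius R = A/P = 1.888/3.444 = 0.5482 m.
Rearranging Manning's equation: n = (1/Q) A R^(2/3) S^(1/2) = (1/1.56) × 1.888 × 0.5482^(2/3) × √0.00039 = 0.016.

n = 0.016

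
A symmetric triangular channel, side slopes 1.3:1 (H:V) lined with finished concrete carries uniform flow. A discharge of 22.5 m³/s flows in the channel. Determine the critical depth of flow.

At critical depth, Q² T / (g A³) = 1, i.e. A³/T = Q²/g = 22.5²/9.81 = 51.61.
Try y = 1.74 m: A³/T = 13.48 — low.
Try y = 2.51 m: A³/T = 84.18 — high.
Try y = 2.28 m: A³/T = 52.06 — matches.

y_c = 2.28 m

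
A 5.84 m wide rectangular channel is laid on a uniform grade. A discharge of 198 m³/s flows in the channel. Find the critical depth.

y_c = 4.89 m

For a rectangular channel, critical depth y_c = (q²/g)^(1/3) where q = Q/b = 198/5.84 = 33.9 m²/s.
So y_c = (33.9²/9.81)^(1/3) = 4.89 m.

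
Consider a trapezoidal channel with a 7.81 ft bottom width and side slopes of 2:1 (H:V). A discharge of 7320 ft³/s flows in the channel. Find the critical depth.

y_c = 13.5 ft

At critical depth, Q² T / (g A³) = 1, i.e. A³/T = Q²/g = 7320²/32.2 = 1664000.
Trying y = 16.6 ft: A³/T = 4251000 — over.
Trying y = 10.4 ft: A³/T = 533100 — short.
Trying y = 13.5 ft: A³/T = 1679000 — close enough.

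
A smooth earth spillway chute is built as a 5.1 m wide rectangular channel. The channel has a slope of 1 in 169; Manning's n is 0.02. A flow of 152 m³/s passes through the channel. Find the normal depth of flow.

y_n = 5.38 m

Manning's equation rearranged: A R^(2/3) = nQ / (1·√S) = 0.02 × 152 / (√0.005917) = 39.52.
Trying y = 3.86 m: A R^(2/3) = 26.2 — short.
Trying y = 6.5 m: A R^(2/3) = 49.62 — over.
Trying y = 5.38 m: A R^(2/3) = 39.54 — ≈ 39.52.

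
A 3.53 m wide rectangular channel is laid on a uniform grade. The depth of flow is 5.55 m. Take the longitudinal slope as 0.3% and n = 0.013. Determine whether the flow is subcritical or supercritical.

Flow area A = b·y = 3.53 × 5.55 = 19.59 m². Wetted perimeter P = b + 2y = 3.53 + 2×5.55 = 14.63 m.
Hydraulic radius R = A/P = 19.59/14.63 = 1.339 m.
V = (1/n) R^(2/3) √S = (1/0.013) × 1.339^(2/3) × √0.003 = 5.119 m/s. Hydraulic depth D_h = A/T = 19.59/3.53 = 5.55 m.
Froude number Fr = V/√(g·D_h) = 5.119/√(9.81×5.55) = 0.694, which is less than 1, so the flow is subcritical.

subcritical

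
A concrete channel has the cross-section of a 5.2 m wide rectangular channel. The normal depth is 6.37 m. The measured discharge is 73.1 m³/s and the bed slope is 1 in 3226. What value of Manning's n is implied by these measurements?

Flow area A = b·y = 5.2 × 6.37 = 33.12 m². Wetted perimeter P = b + 2y = 5.2 + 2×6.37 = 17.94 m.
Hydraulic radius R = A/P = 33.12/17.94 = 1.846 m.
Rearranging Manning's equation: n = (1/Q) A R^(2/3) S^(1/2) = (1/73.1) × 33.12 × 1.846^(2/3) × √0.00031 = 0.012.

n = 0.012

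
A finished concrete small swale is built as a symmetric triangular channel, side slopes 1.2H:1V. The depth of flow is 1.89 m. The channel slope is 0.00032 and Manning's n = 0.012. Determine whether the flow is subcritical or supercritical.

For a triangular section with side slope z = 1.2: A = zy² = 1.2×1.89² = 4.287 m²; P = 2y√(1+z²) = 2×1.89×1.562 = 5.905 m.
Hydraulic radius R = A/P = 4.287/5.905 = 0.726 m.
V = (1/n) R^(2/3) √S = (1/0.012) × 0.726^(2/3) × √0.00032 = 1.204 m/s. Hydraulic depth D_h = A/T = 4.287/4.536 = 0.945 m.
Froude number Fr = V/√(g·D_h) = 1.204/√(9.81×0.945) = 0.395, which is less than 1, so the flow is subcritical.

subcritical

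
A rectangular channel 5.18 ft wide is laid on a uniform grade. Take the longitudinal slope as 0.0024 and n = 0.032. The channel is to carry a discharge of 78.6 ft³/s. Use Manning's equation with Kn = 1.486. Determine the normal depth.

y_n = 4.73 ft

Manning's equation rearranged: A R^(2/3) = nQ / (1.486·√S) = 0.032 × 78.6 / (1.486 × √0.0024) = 34.55.
Try y = 4.08 ft: A R^(2/3) = 28.72 — low.
Try y = 5.24 ft: A R^(2/3) = 39.17 — high.
Try y = 4.73 ft: A R^(2/3) = 34.54 — ≈ 34.55.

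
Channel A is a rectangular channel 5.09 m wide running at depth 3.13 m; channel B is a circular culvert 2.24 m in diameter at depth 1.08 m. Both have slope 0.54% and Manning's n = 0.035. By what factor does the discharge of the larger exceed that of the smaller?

15.9

Channel A: Flow area A = b·y = 5.09 × 3.13 = 15.93 m². Wetted perimeter P = b + 2y = 5.09 + 2×3.13 = 11.35 m. Hydraulic radius R = A/P = 15.93/11.35 = 1.404 m. Q_A = (1/0.035)·15.93·1.404^(2/3)·√0.0054 = 41.93 m³/s.
Channel B: For a circular section of diameter D = 2.24 m at depth y = 1.08 m, the central angle is θ = 2 arccos(1 − 2y/D) = 3.07 rad. Then A = (D²/8)(θ − sin θ) = 1.881 m² and P = Dθ/2 = 3.439 m. Hydraulic radius R = A/P = 1.881/3.439 = 0.547 m. Q_B = (1/0.035)·1.881·0.547^(2/3)·√0.0054 = 2.641 m³/s.
The larger discharge is 41.93 m³/s and the smaller is 2.641 m³/s; the ratio is 15.9.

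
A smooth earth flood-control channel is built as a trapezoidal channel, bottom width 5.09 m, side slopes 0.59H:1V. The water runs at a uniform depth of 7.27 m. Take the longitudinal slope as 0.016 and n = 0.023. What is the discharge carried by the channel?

With bottom width b = 5.09 m and side slope z = 0.59: A = (b + zy)y = (5.09 + 0.59×7.27)×7.27 = 68.19 m²; P = b + 2y√(1+z²) = 5.09 + 2×7.27×1.161 = 21.97 m.
Hydraulic radius R = A/P = 68.19/21.97 = 3.103 m.
Manning's equation: Q = (1/n) A R^(2/3) S^(1/2) = (1/0.023) × 68.19 × 3.103^(2/3) × 0.016^(1/2) = 798 m³/s.

Q = 798 m³/s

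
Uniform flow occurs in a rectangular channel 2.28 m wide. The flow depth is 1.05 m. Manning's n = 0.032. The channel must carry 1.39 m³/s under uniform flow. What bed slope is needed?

Flow area A = b·y = 2.28 × 1.05 = 2.394 m². Wetted perimeter P = b + 2y = 2.28 + 2×1.05 = 4.38 m.
Hydraulic radius R = A/P = 2.394/4.38 = 0.5466 m.
From Manning's equation, S = [nQ / (1 A R^(2/3))]² = [0.032 × 1.39 / (1 × 2.394 × 0.5466^(2/3))]² = 0.000772.

S = 0.000772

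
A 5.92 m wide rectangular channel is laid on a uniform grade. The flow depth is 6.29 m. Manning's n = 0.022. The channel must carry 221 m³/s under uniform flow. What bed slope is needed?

S = 0.00671

Flow area A = b·y = 5.92 × 6.29 = 37.24 m². Wetted perimeter P = b + 2y = 5.92 + 2×6.29 = 18.5 m.
Hydraulic radius R = A/P = 37.24/18.5 = 2.013 m.
From Manning's equation, S = [nQ / (1 A R^(2/3))]² = [0.022 × 221 / (1 × 37.24 × 2.013^(2/3))]² = 0.00671.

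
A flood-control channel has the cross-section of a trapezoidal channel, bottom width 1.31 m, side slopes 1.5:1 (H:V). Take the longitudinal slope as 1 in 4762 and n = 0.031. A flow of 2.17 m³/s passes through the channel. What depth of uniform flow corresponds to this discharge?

y_n = 1.51 m

Manning's equation rearranged: A R^(2/3) = nQ / (1·√S) = 0.031 × 2.17 / (√0.00021) = 4.642.
Trying y = 1.77 m: A R^(2/3) = 6.602 — over.
Trying y = 1.26 m: A R^(2/3) = 3.145 — short.
Trying y = 1.51 m: A R^(2/3) = 4.649 — close enough.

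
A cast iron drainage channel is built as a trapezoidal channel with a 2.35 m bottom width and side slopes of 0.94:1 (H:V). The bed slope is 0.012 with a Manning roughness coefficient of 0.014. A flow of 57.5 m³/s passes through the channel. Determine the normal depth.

y_n = 1.81 m

Manning's equation rearranged: A R^(2/3) = nQ / (1·√S) = 0.014 × 57.5 / (√0.012) = 7.349.
Trying y = 2.07 m: A R^(2/3) = 9.517 — over.
Trying y = 1.5 m: A R^(2/3) = 5.148 — short.
Trying y = 1.81 m: A R^(2/3) = 7.343 — ≈ 7.349.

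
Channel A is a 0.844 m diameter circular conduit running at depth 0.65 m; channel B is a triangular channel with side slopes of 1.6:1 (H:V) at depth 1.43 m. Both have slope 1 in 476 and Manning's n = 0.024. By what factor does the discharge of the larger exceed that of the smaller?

12.6

Channel A: For a circular section of diameter D = 0.844 m at depth y = 0.65 m, the central angle is θ = 2 arccos(1 − 2y/D) = 4.283 rad. Then A = (D²/8)(θ − sin θ) = 0.4623 m² and P = Dθ/2 = 1.807 m. Hydraulic radius R = A/P = 0.4623/1.807 = 0.2558 m. Q_A = (1/0.024)·0.4623·0.2558^(2/3)·√0.002101 = 0.3558 m³/s.
Channel B: For a triangular section with side slope z = 1.6: A = zy² = 1.6×1.43² = 3.272 m²; P = 2y√(1+z²) = 2×1.43×1.887 = 5.396 m. Hydraulic radius R = A/P = 3.272/5.396 = 0.6063 m. Q_B = (1/0.024)·3.272·0.6063^(2/3)·√0.002101 = 4.476 m³/s.
The larger discharge is 4.476 m³/s and the smaller is 0.3558 m³/s; the ratio is 12.6.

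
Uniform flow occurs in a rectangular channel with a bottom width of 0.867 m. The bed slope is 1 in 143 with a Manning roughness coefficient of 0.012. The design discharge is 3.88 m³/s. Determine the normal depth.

Manning's equation rearranged: A R^(2/3) = nQ / (1·√S) = 0.012 × 3.88 / (√0.006993) = 0.5568.
Trying y = 1.46 m: A R^(2/3) = 0.6097 — high.
Trying y = 1.16 m: A R^(2/3) = 0.4662 — low.
Trying y = 1.35 m: A R^(2/3) = 0.5568 — ≈ 0.5568.

y_n = 1.35 m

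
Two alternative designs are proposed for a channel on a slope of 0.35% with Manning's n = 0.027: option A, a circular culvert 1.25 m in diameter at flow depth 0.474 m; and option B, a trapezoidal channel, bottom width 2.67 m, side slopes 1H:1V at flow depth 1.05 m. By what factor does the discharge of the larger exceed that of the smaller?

17.7

Channel A: For a circular section of diameter D = 1.25 m at depth y = 0.474 m, the central angle is θ = 2 arccos(1 − 2y/D) = 2.654 rad. Then A = (D²/8)(θ − sin θ) = 0.4267 m² and P = Dθ/2 = 1.658 m. Hydraulic radius R = A/P = 0.4267/1.658 = 0.2573 m. Q_A = (1/0.027)·0.4267·0.2573^(2/3)·√0.0035 = 0.3782 m³/s.
Channel B: With bottom width b = 2.67 m and side slope z = 1: A = (b + zy)y = (2.67 + 1×1.05)×1.05 = 3.906 m²; P = b + 2y√(1+z²) = 2.67 + 2×1.05×1.414 = 5.64 m. Hydraulic radius R = A/P = 3.906/5.64 = 0.6926 m. Q_B = (1/0.027)·3.906·0.6926^(2/3)·√0.0035 = 6.7 m³/s.
The larger discharge is 6.7 m³/s and the smaller is 0.3782 m³/s; the ratio is 17.7.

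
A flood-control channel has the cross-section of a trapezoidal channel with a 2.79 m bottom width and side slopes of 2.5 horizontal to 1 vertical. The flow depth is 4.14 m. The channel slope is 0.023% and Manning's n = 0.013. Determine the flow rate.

With bottom width b = 2.79 m and side slope z = 2.5: A = (b + zy)y = (2.79 + 2.5×4.14)×4.14 = 54.4 m²; P = b + 2y√(1+z²) = 2.79 + 2×4.14×2.693 = 25.08 m.
Hydraulic radius R = A/P = 54.4/25.08 = 2.169 m.
Manning's equation: Q = (1/n) A R^(2/3) S^(1/2) = (1/0.013) × 54.4 × 2.169^(2/3) × 0.00023^(1/2) = 106 m³/s.

Q = 106 m³/s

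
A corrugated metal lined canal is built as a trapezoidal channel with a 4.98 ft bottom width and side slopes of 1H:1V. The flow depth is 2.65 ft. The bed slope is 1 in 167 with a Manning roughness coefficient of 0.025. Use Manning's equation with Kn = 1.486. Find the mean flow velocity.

V = 6.35 ft/s

With bottom width b = 4.98 ft and side slope z = 1: A = (b + zy)y = (4.98 + 1×2.65)×2.65 = 20.22 ft²; P = b + 2y√(1+z²) = 4.98 + 2×2.65×1.414 = 12.48 ft.
Hydraulic radius R = A/P = 20.22/12.48 = 1.621 ft.
From Manning's equation, V = (1.486/n) R^(2/3) S^(1/2) = (1.486/0.025) × 1.621^(2/3) × 0.005988^(1/2) = 6.35 ft/s.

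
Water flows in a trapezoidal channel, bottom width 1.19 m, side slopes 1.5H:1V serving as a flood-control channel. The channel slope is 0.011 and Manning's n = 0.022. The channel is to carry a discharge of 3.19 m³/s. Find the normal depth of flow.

y_n = 0.609 m

Manning's equation rearranged: A R^(2/3) = nQ / (1·√S) = 0.022 × 3.19 / (√0.011) = 0.6691.
Trying y = 0.448 m: A R^(2/3) = 0.3716 — short.
Trying y = 0.767 m: A R^(2/3) = 1.06 — over.
Trying y = 0.609 m: A R^(2/3) = 0.6701 — ≈ 0.6691.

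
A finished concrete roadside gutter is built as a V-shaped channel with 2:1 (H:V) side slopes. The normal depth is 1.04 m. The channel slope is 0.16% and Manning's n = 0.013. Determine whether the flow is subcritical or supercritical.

For a triangular section with side slope z = 2: A = zy² = 2×1.04² = 2.163 m²; P = 2y√(1+z²) = 2×1.04×2.236 = 4.651 m.
Hydraulic radius R = A/P = 2.163/4.651 = 0.4651 m.
V = (1/n) R^(2/3) √S = (1/0.013) × 0.4651^(2/3) × √0.0016 = 1.847 m/s. Hydraulic depth D_h = A/T = 2.163/4.16 = 0.52 m.
Froude number Fr = V/√(g·D_h) = 1.847/√(9.81×0.52) = 0.818, which is less than 1, so the flow is subcritical.

subcritical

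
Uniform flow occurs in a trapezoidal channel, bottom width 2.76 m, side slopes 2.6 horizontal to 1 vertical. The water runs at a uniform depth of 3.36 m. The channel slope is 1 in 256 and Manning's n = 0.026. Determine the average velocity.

With bottom width b = 2.76 m and side slope z = 2.6: A = (b + zy)y = (2.76 + 2.6×3.36)×3.36 = 38.63 m²; P = b + 2y√(1+z²) = 2.76 + 2×3.36×2.786 = 21.48 m.
Hydraulic radius R = A/P = 38.63/21.48 = 1.798 m.
From Manning's equation, V = (1/n) R^(2/3) S^(1/2) = (1/0.026) × 1.798^(2/3) × 0.003906^(1/2) = 3.55 m/s.

V = 3.55 m/s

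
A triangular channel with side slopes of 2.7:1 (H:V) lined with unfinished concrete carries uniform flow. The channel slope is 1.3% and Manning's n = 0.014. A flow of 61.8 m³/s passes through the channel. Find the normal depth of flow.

y_n = 1.78 m

Manning's equation rearranged: A R^(2/3) = nQ / (1·√S) = 0.014 × 61.8 / (√0.013) = 7.588.
Trying y = 2.11 m: A R^(2/3) = 11.93 — high.
Trying y = 1.42 m: A R^(2/3) = 4.151 — low.
Trying y = 1.78 m: A R^(2/3) = 7.583 — matches.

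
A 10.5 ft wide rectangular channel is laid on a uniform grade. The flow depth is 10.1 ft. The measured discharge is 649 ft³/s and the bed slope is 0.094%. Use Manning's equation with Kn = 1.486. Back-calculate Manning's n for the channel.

n = 0.017

Flow area A = b·y = 10.5 × 10.1 = 106 ft². Wetted perimeter P = b + 2y = 10.5 + 2×10.1 = 30.7 ft.
Hydraulic radius R = A/P = 106/30.7 = 3.454 ft.
Rearranging Manning's equation: n = (1.486/Q) A R^(2/3) S^(1/2) = (1.486/649) × 106 × 3.454^(2/3) × √0.00094 = 0.017.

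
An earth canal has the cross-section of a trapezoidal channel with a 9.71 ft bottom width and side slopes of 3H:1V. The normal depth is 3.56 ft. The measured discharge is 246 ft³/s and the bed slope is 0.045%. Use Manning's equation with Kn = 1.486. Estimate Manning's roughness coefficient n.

With bottom width b = 9.71 ft and side slope z = 3: A = (b + zy)y = (9.71 + 3×3.56)×3.56 = 72.59 ft²; P = b + 2y√(1+z²) = 9.71 + 2×3.56×3.162 = 32.23 ft.
Hydraulic radius R = A/P = 72.59/32.23 = 2.253 ft.
Rearranging Manning's equation: n = (1.486/Q) A R^(2/3) S^(1/2) = (1.486/246) × 72.59 × 2.253^(2/3) × √0.00045 = 0.016.

n = 0.016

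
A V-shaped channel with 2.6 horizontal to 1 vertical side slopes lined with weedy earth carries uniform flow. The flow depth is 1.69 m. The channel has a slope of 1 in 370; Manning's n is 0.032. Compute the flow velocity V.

For a triangular section with side slope z = 2.6: A = zy² = 2.6×1.69² = 7.426 m²; P = 2y√(1+z²) = 2×1.69×2.786 = 9.416 m.
Hydraulic radius R = A/P = 7.426/9.416 = 0.7887 m.
From Manning's equation, V = (1/n) R^(2/3) S^(1/2) = (1/0.032) × 0.7887^(2/3) × 0.002703^(1/2) = 1.39 m/s.

V = 1.39 m/s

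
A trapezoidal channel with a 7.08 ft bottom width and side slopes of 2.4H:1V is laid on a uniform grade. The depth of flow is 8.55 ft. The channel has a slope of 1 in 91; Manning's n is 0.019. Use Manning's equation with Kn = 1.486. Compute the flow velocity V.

V = 22.6 ft/s

With bottom width b = 7.08 ft and side slope z = 2.4: A = (b + zy)y = (7.08 + 2.4×8.55)×8.55 = 236 ft²; P = b + 2y√(1+z²) = 7.08 + 2×8.55×2.6 = 51.54 ft.
Hydraulic radius R = A/P = 236/51.54 = 4.579 ft.
From Manning's equation, V = (1.486/n) R^(2/3) S^(1/2) = (1.486/0.019) × 4.579^(2/3) × 0.01099^(1/2) = 22.6 ft/s.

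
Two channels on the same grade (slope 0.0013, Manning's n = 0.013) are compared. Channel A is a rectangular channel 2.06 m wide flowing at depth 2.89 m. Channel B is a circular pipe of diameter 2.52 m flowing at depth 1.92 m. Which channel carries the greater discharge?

Channel A: Flow area A = b·y = 2.06 × 2.89 = 5.953 m². Wetted perimeter P = b + 2y = 2.06 + 2×2.89 = 7.84 m. Hydraulic radius R = A/P = 5.953/7.84 = 0.7594 m. Q_A = (1/0.013)·5.953·0.7594^(2/3)·√0.0013 = 13.74 m³/s.
Channel B: For a circular section of diameter D = 2.52 m at depth y = 1.92 m, the central angle is θ = 2 arccos(1 − 2y/D) = 4.244 rad. Then A = (D²/8)(θ − sin θ) = 4.077 m² and P = Dθ/2 = 5.348 m. Hydraulic radius R = A/P = 4.077/5.348 = 0.7625 m. Q_B = (1/0.013)·4.077·0.7625^(2/3)·√0.0013 = 9.438 m³/s.
Q_A = 13.74 m³/s vs Q_B = 9.438 m³/s, so channel A carries more.

channel A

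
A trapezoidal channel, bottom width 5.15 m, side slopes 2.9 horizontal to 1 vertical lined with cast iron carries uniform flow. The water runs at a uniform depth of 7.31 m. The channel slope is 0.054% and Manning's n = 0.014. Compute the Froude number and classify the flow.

subcritical

With bottom width b = 5.15 m and side slope z = 2.9: A = (b + zy)y = (5.15 + 2.9×7.31)×7.31 = 192.6 m²; P = b + 2y√(1+z²) = 5.15 + 2×7.31×3.068 = 50 m.
Hydraulic radius R = A/P = 192.6/50 = 3.852 m.
V = (1/n) R^(2/3) √S = (1/0.014) × 3.852^(2/3) × √0.00054 = 4.079 m/s. Hydraulic depth D_h = A/T = 192.6/47.55 = 4.051 m.
Froude number Fr = V/√(g·D_h) = 4.079/√(9.81×4.051) = 0.647, which is less than 1, so the flow is subcritical.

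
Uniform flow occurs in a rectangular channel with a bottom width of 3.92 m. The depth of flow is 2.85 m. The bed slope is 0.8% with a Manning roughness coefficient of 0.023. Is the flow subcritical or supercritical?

Flow area A = b·y = 3.92 × 2.85 = 11.17 m². Wetted perimeter P = b + 2y = 3.92 + 2×2.85 = 9.62 m.
Hydraulic radius R = A/P = 11.17/9.62 = 1.161 m.
V = (1/n) R^(2/3) √S = (1/0.023) × 1.161^(2/3) × √0.008 = 4.297 m/s. Hydraulic depth D_h = A/T = 11.17/3.92 = 2.85 m.
Froude number Fr = V/√(g·D_h) = 4.297/√(9.81×2.85) = 0.813, which is less than 1, so the flow is subcritical.

subcritical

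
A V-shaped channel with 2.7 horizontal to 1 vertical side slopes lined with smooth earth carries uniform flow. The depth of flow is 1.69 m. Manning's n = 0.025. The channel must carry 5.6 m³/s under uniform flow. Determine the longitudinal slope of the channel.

For a triangular section with side slope z = 2.7: A = zy² = 2.7×1.69² = 7.711 m²; P = 2y√(1+z²) = 2×1.69×2.879 = 9.732 m.
Hydraulic radius R = A/P = 7.711/9.732 = 0.7924 m.
From Manning's equation, S = [nQ / (1 A R^(2/3))]² = [0.025 × 5.6 / (1 × 7.711 × 0.7924^(2/3))]² = 0.000449.

S = 0.000449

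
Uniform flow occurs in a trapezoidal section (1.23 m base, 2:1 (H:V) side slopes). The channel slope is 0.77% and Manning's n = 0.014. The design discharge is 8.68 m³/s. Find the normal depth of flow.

Manning's equation rearranged: A R^(2/3) = nQ / (1·√S) = 0.014 × 8.68 / (√0.0077) = 1.385.
At y = 0.933 m: A R^(2/3) = 1.903 — over.
At y = 0.636 m: A R^(2/3) = 0.8502 — short.
At y = 0.804 m: A R^(2/3) = 1.385 — close enough.

y_n = 0.804 m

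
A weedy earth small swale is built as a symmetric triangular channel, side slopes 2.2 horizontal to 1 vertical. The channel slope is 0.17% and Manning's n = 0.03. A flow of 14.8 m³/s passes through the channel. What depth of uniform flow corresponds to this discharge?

Manning's equation rearranged: A R^(2/3) = nQ / (1·√S) = 0.03 × 14.8 / (√0.0017) = 10.77.
At y = 2.64 m: A R^(2/3) = 17.33 — over.
At y = 1.85 m: A R^(2/3) = 6.714 — short.
At y = 2.21 m: A R^(2/3) = 10.79 — ≈ 10.77.

y_n = 2.21 m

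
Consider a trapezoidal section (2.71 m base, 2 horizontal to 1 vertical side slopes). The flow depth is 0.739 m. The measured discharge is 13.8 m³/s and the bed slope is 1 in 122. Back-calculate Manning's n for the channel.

With bottom width b = 2.71 m and side slope z = 2: A = (b + zy)y = (2.71 + 2×0.739)×0.739 = 3.095 m²; P = b + 2y√(1+z²) = 2.71 + 2×0.739×2.236 = 6.015 m.
Hydraulic radius R = A/P = 3.095/6.015 = 0.5145 m.
Rearranging Manning's equation: n = (1/Q) A R^(2/3) S^(1/2) = (1/13.8) × 3.095 × 0.5145^(2/3) × √0.008197 = 0.013.

n = 0.013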